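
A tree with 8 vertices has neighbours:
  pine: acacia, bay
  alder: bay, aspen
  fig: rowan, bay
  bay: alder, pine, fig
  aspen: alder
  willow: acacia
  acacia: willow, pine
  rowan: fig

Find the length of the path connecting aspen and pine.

3

Walking from aspen: aspen - alder - bay - pine. Length 3.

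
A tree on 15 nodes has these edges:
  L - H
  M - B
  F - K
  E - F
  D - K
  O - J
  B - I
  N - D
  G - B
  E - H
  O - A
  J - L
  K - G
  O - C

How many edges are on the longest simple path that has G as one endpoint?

8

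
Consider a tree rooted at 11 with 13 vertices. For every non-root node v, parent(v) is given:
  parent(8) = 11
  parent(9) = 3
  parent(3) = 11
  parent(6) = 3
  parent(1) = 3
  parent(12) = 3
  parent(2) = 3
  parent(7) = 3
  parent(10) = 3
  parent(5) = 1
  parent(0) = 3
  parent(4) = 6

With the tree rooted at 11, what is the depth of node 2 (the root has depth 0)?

2

11 → 3 → 2 — 2 edges.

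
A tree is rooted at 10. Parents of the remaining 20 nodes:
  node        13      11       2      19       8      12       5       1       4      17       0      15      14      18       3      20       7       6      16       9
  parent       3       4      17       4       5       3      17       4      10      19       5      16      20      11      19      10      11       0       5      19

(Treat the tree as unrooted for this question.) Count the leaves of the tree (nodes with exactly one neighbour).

11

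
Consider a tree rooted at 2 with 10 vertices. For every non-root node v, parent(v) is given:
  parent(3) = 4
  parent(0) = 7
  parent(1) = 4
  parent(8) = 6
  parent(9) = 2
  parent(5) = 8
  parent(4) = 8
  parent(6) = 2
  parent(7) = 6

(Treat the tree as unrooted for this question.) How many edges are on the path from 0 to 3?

5

0 – 7 – 6 – 8 – 4 – 3: 5 edges.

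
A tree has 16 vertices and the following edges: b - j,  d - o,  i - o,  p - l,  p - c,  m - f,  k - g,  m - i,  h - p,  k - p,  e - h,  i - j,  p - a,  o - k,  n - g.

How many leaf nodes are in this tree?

The leaves are a, b, c, d, e, f, l, n.
That is 8 leaves.

8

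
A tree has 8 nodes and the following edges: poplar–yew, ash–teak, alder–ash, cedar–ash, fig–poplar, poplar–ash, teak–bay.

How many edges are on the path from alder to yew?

3

The path is alder–ash–poplar–yew, which has 3 edges.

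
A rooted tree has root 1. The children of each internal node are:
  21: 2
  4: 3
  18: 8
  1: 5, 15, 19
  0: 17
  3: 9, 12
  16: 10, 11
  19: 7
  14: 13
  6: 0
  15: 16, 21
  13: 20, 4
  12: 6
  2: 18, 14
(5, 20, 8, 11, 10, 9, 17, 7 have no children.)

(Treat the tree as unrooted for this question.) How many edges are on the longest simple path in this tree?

Starting from 17, a farthest node is 7 at distance 13.
One longest path: 17 – 0 – 6 – 12 – 3 – 4 – 13 – 14 – 2 – 21 – 15 – 1 – 19 – 7.
So the diameter is 13.

13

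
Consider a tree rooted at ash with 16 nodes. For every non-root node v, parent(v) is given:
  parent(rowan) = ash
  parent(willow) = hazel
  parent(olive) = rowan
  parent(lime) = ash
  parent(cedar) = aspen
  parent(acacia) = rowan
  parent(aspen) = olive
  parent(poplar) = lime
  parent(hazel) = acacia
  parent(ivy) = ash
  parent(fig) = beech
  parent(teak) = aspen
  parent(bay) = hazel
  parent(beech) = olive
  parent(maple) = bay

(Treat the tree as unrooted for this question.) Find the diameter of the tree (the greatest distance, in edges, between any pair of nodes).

7

A longest path is cedar-aspen-olive-rowan-acacia-hazel-bay-maple, with 7 edges.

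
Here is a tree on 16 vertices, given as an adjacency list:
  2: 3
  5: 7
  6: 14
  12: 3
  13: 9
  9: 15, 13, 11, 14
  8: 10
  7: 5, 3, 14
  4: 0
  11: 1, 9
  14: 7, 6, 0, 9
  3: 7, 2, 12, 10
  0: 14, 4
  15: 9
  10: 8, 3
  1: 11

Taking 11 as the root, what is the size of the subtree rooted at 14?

Descendants of 14 (including itself): 14, 7, 0, 6, 3, 5, 4, 10, 2, 12, 8. That's 11.

11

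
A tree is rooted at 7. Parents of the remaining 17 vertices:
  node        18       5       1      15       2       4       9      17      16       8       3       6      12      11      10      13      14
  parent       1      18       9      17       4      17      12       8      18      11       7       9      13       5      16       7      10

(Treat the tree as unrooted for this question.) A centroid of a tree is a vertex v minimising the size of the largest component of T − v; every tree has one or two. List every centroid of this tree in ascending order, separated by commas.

18

Removing 18 splits the tree into components of sizes 7, 7, 3; the largest is 7 ≤ ⌊18/2⌋ = 9.
No neighbour of 18 does as well, so 18 is the unique centroid.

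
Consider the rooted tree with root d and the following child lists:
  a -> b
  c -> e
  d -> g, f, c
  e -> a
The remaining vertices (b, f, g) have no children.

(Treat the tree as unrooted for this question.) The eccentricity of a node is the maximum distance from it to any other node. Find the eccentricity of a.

4

Distances from a peak at 4, attained at f (g also at distance 4).
a – e – c – d – f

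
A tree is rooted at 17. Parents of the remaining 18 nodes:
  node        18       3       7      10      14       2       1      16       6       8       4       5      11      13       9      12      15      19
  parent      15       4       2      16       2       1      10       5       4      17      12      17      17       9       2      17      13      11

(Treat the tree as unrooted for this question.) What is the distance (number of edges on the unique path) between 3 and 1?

7

3 – 4 – 12 – 17 – 5 – 16 – 10 – 1: 7 edges.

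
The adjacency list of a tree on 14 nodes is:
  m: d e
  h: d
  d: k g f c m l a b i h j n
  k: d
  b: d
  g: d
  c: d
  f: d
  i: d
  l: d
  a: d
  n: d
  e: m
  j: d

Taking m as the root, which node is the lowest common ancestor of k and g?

k's ancestor chain is k, d, m and g's is g, d, m; they first meet at d.

d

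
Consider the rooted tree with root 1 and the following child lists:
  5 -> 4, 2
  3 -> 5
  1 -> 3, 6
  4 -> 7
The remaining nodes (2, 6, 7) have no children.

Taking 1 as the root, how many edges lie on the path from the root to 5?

1 – 3 – 5 — 2 edges.

2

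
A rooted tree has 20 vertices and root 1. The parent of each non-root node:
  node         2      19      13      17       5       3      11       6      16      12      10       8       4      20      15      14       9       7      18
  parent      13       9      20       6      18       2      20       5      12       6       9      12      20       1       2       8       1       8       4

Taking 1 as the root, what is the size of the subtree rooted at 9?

The subtree rooted at 9 contains: 9, 10, 19 — 3 nodes.

3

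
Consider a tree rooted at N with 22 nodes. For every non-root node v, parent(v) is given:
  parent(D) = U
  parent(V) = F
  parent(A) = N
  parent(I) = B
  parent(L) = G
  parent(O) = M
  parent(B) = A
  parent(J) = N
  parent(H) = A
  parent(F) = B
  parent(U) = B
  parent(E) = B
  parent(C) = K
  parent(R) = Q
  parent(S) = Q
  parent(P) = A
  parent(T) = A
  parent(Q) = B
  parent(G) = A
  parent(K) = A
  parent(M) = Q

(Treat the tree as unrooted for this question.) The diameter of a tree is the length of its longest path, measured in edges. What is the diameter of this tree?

BFS from O reaches L last, at distance 6; BFS from L confirms no node is farther.
Path: O - M - Q - B - A - G - L.

6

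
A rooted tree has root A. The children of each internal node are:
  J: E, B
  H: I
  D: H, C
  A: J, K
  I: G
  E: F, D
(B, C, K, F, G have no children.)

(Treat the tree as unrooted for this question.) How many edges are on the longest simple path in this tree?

A longest path is K–A–J–E–D–H–I–G, with 7 edges.

7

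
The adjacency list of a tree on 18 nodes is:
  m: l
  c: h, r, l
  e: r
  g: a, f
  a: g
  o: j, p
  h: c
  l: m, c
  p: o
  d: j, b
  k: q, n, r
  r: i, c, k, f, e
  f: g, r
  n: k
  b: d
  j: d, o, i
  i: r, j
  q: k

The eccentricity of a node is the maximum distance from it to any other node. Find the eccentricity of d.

The node farthest from d is a (m also at distance 6), via d – j – i – r – f – g – a — 6 edges.

6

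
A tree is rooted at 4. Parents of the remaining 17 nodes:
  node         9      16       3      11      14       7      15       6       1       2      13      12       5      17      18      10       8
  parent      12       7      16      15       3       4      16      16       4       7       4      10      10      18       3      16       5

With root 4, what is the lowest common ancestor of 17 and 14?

3

17's ancestor chain is 17, 18, 3, 16, 7, 4 and 14's is 14, 3, 16, 7, 4; they first meet at 3.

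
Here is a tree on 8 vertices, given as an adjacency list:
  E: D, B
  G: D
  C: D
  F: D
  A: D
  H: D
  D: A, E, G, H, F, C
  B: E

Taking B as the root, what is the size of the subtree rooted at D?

6

The subtree rooted at D contains: D, G, C, F, H, A — 6 nodes.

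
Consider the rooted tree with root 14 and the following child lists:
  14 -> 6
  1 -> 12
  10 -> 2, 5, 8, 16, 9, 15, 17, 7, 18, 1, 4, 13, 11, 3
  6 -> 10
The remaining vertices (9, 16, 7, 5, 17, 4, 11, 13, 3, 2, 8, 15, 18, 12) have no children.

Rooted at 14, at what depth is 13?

3

Climbing from 13 to the root: 13 → 10 → 6 → 14. That's 3 steps.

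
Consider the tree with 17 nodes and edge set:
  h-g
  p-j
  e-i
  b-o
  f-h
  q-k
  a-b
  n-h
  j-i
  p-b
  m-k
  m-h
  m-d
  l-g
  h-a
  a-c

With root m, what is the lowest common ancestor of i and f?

h

Path i→root: i j p b a h m; path f→root: f h m.
First common node: h.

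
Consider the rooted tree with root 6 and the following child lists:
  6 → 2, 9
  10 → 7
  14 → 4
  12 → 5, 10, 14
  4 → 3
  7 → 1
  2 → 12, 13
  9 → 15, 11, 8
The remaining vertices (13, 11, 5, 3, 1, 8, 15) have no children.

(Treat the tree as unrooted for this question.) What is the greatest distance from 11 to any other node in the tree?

7

The node farthest from 11 is 1 (3 also at distance 7), via 11–9–6–2–12–10–7–1 — 7 edges.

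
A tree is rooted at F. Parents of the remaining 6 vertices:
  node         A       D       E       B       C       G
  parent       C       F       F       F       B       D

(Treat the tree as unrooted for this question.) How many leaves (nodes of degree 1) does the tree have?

Degree-1 nodes: A, E, G — 3 of them.

3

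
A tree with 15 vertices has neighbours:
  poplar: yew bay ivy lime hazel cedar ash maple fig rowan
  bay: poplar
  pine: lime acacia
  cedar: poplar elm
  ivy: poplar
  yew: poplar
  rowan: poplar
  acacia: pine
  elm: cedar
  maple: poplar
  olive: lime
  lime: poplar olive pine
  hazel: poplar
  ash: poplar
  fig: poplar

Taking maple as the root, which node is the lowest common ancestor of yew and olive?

poplar

Path yew→root: yew poplar maple; path olive→root: olive lime poplar maple.
First common node: poplar.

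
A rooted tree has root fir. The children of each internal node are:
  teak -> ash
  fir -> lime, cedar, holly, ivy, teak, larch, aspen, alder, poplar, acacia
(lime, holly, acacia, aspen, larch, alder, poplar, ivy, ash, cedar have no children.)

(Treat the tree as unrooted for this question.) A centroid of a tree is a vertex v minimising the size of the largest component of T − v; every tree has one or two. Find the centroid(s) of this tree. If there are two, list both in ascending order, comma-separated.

fir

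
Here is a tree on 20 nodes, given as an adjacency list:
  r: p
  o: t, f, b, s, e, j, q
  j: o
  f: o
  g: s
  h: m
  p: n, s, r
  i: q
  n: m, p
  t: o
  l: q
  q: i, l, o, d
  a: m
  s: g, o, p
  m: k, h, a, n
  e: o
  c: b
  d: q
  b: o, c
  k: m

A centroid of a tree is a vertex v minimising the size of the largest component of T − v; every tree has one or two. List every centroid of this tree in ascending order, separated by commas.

o

Delete o: the remaining components have sizes 9, 4, 2, 1, 1, 1, 1. Max 9 ≤ 10, so o is a centroid.
Every other node leaves some component of size > 10, so the centroid is unique.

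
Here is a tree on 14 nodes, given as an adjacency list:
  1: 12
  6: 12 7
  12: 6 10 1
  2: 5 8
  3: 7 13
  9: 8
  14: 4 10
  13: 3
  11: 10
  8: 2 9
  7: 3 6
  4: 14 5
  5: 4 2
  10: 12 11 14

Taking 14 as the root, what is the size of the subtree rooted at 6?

4

6's subtree: {6, 7, 3, 13}, size 4.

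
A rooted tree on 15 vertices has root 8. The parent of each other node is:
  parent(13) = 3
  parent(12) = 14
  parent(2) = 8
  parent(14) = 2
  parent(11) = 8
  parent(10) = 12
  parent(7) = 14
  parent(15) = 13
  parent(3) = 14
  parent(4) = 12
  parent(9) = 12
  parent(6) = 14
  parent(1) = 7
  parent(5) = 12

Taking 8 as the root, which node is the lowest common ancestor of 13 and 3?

13's ancestor chain is 13, 3, 14, 2, 8 and 3's is 3, 14, 2, 8; they first meet at 3.

3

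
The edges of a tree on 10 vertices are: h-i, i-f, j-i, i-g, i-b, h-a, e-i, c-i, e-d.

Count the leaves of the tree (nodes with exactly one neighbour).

7

The leaves are a, b, c, d, f, g, j.
That is 7 leaves.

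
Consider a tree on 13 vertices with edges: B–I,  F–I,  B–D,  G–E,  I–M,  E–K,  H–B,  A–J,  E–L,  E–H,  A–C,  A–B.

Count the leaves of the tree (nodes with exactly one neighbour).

Exactly 8 nodes have a single neighbour: C, D, F, G, J, K, L, M.

8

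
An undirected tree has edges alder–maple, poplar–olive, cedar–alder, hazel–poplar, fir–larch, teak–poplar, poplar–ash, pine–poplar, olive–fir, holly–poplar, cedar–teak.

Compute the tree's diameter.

A longest path is larch-fir-olive-poplar-teak-cedar-alder-maple, with 7 edges.

7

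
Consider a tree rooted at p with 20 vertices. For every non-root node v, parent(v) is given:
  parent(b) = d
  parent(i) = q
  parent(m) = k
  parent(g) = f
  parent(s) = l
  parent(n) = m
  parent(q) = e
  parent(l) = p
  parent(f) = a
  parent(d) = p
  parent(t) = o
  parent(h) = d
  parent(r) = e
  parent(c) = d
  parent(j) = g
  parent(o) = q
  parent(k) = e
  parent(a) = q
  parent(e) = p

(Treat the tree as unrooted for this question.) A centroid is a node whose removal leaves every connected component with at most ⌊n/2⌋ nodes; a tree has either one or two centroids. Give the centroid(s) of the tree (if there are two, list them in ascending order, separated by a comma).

e

If e is removed the pieces have sizes 8, 7, 3, 1, all ≤ ⌊20/2⌋ = 10.
Every other node leaves some component of size > 10, so the centroid is unique.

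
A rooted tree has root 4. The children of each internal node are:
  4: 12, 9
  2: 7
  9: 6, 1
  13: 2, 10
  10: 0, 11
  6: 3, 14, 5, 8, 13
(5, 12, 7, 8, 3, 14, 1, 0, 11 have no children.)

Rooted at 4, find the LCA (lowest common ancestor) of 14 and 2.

Ancestors of 14 (toward the root): 14, 6, 9, 4.
Ancestors of 2: 2, 13, 6, 9, 4.
The deepest node appearing in both lists is 6.

6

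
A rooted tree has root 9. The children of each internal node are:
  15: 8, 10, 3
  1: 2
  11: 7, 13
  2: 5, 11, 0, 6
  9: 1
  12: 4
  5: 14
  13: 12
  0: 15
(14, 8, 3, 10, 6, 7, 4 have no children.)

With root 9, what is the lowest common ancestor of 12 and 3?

12's ancestor chain is 12, 13, 11, 2, 1, 9 and 3's is 3, 15, 0, 2, 1, 9; they first meet at 2.

2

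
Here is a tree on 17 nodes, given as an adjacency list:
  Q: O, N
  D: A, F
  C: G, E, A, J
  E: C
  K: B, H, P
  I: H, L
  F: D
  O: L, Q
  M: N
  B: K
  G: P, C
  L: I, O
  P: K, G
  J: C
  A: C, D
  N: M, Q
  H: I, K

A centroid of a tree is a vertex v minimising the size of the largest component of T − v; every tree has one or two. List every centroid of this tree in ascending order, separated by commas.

If K is removed the pieces have sizes 8, 7, 1, all ≤ ⌊17/2⌋ = 8.
No neighbour of K does as well, so K is the unique centroid.

K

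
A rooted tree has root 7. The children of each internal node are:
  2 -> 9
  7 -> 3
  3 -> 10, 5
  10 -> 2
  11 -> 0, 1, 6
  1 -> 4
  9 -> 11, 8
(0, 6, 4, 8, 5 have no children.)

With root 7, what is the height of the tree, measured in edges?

The longest root-to-leaf path is 7-3-10-2-9-11-1-4 (7 edges).

7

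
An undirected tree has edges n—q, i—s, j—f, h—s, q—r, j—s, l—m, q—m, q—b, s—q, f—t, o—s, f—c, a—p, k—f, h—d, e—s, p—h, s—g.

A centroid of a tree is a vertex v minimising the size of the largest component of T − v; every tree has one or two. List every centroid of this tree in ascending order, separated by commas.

s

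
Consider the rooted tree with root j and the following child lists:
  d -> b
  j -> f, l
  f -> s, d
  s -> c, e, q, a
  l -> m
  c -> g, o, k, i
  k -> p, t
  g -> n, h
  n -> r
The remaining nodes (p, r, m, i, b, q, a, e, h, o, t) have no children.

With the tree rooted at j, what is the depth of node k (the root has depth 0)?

4

Path from j to k: j → f → s → c → k, which has 4 edges.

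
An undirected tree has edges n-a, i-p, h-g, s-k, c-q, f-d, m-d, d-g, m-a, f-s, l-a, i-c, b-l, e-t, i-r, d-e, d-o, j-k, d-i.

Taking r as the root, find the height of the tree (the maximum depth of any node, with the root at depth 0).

The longest root-to-leaf path is r-i-d-f-s-k-j (6 edges).

6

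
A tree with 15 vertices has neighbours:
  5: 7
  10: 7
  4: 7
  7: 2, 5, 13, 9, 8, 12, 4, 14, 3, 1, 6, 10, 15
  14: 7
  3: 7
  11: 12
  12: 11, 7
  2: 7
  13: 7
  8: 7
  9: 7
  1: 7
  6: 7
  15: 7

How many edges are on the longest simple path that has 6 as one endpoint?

The node farthest from 6 is 11, via 6-7-12-11 — 3 edges.

3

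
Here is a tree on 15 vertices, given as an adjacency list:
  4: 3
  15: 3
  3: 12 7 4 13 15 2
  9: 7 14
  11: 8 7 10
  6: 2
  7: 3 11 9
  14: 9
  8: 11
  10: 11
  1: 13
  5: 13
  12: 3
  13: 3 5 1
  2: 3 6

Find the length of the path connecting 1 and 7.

Walking from 1: 1–13–3–7. Length 3.

3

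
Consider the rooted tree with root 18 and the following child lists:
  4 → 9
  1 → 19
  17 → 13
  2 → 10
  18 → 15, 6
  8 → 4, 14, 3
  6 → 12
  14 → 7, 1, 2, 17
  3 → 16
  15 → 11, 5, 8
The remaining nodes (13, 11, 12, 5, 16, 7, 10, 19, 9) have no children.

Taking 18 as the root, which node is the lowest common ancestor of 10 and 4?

8

10's ancestor chain is 10, 2, 14, 8, 15, 18 and 4's is 4, 8, 15, 18; they first meet at 8.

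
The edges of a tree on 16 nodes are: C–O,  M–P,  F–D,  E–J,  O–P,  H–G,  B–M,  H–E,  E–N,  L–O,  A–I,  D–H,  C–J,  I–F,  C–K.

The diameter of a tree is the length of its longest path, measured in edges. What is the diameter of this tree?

A longest path is A – I – F – D – H – E – J – C – O – P – M – B, with 11 edges.

11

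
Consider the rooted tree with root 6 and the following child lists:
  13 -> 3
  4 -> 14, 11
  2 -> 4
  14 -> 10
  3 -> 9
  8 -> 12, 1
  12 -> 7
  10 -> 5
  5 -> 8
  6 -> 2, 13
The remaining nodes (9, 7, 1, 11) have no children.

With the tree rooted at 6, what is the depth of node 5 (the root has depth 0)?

5

Path from 6 to 5: 6 → 2 → 4 → 14 → 10 → 5, which has 5 edges.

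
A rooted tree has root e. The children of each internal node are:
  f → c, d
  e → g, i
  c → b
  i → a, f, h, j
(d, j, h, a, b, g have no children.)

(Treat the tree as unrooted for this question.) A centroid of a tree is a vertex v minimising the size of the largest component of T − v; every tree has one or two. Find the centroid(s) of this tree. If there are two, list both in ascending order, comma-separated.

i

Delete i: the remaining components have sizes 4, 2, 1, 1, 1. Max 4 ≤ 5, so i is a centroid.
No neighbour of i does as well, so i is the unique centroid.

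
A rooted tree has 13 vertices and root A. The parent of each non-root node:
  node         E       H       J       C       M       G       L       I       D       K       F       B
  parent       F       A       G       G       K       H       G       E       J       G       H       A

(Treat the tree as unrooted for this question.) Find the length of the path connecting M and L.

The path is M–K–G–L, which has 3 edges.

3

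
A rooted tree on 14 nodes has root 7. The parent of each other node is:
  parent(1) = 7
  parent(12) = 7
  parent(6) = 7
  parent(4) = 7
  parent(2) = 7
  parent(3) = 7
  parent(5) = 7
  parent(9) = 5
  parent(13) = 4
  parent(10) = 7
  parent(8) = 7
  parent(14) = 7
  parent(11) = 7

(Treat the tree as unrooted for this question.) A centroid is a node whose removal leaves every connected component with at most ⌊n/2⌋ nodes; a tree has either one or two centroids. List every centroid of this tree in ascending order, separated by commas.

7

If 7 is removed the pieces have sizes 2, 2, 1, 1, 1, 1, 1, 1, 1, 1, 1, all ≤ ⌊14/2⌋ = 7.
No neighbour of 7 does as well, so 7 is the unique centroid.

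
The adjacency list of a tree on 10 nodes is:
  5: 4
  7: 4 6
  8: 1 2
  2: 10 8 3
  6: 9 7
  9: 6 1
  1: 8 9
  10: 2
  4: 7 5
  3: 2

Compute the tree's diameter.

Starting from 5, a farthest node is 10 at distance 8.
One longest path: 5–4–7–6–9–1–8–2–10.
So the diameter is 8.

8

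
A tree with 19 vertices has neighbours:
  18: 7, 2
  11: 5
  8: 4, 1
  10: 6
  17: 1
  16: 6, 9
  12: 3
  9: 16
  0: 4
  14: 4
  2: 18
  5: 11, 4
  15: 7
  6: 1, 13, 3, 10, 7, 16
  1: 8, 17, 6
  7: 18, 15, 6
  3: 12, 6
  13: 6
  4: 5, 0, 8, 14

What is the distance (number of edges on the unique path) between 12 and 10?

3

Walking from 12: 12 – 3 – 6 – 10. Length 3.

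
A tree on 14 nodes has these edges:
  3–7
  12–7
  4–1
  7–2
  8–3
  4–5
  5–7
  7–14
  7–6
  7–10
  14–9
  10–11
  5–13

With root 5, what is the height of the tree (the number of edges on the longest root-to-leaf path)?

A deepest node is 11, reached by 5-7-10-11.
That path has 3 edges, so the height is 3.

3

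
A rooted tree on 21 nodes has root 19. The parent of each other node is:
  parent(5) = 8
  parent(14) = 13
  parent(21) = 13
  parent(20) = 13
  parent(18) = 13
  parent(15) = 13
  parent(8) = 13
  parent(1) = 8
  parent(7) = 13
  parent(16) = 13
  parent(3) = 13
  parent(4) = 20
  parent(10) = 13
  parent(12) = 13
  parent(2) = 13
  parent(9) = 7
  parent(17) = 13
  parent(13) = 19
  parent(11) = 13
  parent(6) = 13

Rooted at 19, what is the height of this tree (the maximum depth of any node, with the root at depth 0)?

1 sits deepest: 19 – 13 – 8 – 1 — 3 edges from the root.

3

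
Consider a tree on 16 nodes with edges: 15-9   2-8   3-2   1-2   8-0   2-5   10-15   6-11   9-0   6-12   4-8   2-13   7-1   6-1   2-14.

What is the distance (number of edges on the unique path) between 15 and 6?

15 – 9 – 0 – 8 – 2 – 1 – 6: 6 edges.

6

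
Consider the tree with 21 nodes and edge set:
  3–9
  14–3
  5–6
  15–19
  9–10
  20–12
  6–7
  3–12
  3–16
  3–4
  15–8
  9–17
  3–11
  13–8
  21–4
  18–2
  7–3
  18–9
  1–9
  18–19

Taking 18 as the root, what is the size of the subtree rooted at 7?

Descendants of 7 (including itself): 7, 6, 5. That's 3.

3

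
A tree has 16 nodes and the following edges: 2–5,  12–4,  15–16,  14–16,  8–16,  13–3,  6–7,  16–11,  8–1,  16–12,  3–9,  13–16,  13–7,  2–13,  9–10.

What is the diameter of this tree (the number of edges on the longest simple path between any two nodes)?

6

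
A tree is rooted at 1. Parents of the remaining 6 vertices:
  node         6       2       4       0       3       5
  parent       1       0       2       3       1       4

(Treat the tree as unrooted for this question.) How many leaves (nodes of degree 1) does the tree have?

Exactly 2 nodes have a single neighbour: 5, 6.

2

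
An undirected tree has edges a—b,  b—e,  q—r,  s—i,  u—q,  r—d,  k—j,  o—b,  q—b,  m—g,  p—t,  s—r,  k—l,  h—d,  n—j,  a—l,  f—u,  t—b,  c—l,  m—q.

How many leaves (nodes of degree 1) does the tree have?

9

Exactly 9 nodes have a single neighbour: c, e, f, g, h, i, n, o, p.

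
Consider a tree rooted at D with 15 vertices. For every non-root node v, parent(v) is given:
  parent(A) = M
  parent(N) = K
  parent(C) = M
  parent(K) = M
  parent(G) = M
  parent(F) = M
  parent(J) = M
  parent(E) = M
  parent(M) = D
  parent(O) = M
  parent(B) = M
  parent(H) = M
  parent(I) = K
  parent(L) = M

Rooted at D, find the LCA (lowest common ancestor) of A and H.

Path A→root: A M D; path H→root: H M D.
First common node: M.

M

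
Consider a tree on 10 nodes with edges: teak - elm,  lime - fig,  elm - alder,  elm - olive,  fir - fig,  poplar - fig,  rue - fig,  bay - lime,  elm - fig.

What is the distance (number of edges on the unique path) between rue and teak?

The path is rue – fig – elm – teak, which has 3 edges.

3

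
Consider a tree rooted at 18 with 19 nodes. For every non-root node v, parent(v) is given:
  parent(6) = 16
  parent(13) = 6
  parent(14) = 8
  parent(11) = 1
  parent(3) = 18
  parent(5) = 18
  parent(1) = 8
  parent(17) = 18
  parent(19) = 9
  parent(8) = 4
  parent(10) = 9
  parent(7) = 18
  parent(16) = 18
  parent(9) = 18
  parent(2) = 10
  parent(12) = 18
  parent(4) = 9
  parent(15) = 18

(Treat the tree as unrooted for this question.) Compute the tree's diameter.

8

BFS from 11 reaches 13 last, at distance 8; BFS from 13 confirms no node is farther.
Path: 11 - 1 - 8 - 4 - 9 - 18 - 16 - 6 - 13.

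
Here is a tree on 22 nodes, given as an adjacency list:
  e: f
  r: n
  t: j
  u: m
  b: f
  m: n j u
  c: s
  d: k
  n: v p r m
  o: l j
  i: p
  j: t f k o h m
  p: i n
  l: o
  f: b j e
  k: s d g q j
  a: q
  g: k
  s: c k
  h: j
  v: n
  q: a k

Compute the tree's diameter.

7

BFS from c reaches i last, at distance 7; BFS from i confirms no node is farther.
Path: c – s – k – j – m – n – p – i.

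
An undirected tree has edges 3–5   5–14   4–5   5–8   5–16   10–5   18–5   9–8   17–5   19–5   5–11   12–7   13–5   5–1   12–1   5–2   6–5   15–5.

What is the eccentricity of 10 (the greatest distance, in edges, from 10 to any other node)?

4

Distances from 10 peak at 4, attained at 7.
10-5-1-12-7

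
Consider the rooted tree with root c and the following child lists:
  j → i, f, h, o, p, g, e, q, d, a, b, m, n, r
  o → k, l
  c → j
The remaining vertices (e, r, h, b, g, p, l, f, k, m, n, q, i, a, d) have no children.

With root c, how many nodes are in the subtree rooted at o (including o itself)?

The subtree rooted at o contains: o, k, l — 3 nodes.

3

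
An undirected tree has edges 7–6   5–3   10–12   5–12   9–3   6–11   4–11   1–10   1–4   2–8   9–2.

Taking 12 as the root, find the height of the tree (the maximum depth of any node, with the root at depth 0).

6

The longest root-to-leaf path is 12 → 10 → 1 → 4 → 11 → 6 → 7 (6 edges).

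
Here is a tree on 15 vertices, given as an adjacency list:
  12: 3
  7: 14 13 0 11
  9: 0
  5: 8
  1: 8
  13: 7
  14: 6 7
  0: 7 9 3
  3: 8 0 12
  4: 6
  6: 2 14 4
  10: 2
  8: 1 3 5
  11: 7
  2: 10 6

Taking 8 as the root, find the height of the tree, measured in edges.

7

A deepest node is 10, reached by 8-3-0-7-14-6-2-10.
That path has 7 edges, so the height is 7.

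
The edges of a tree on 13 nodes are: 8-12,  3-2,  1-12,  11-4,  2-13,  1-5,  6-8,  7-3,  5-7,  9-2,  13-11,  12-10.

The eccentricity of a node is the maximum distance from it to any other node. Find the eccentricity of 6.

10

The node farthest from 6 is 4, via 6-8-12-1-5-7-3-2-13-11-4 — 10 edges.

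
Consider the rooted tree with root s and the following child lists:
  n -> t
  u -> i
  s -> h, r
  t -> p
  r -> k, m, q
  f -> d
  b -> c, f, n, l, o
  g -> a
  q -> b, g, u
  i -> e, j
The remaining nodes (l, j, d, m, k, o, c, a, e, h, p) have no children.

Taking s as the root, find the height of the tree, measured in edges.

6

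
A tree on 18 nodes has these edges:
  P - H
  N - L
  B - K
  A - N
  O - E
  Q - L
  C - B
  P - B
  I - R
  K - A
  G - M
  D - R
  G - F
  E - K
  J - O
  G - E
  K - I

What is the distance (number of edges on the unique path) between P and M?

5

The path is P - B - K - E - G - M, which has 5 edges.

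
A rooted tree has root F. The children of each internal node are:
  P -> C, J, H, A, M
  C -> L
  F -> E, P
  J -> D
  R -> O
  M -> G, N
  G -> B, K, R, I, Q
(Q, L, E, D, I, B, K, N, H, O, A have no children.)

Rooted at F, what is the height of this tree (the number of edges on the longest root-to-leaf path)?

5

O sits deepest: F-P-M-G-R-O — 5 edges from the root.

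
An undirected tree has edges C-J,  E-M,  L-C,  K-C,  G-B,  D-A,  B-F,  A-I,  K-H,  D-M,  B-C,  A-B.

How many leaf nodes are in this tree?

7

Exactly 7 nodes have a single neighbour: E, F, G, H, I, J, L.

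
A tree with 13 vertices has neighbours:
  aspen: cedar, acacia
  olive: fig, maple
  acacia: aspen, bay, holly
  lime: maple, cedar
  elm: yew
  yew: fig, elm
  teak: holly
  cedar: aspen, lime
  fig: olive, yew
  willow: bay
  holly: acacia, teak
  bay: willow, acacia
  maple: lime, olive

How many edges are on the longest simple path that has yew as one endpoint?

9

Distances from yew peak at 9, attained at teak (willow also at distance 9).
yew – fig – olive – maple – lime – cedar – aspen – acacia – holly – teak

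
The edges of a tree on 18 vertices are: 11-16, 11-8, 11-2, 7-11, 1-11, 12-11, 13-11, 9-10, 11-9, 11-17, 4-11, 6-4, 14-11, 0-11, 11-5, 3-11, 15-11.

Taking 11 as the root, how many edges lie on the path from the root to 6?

2

11–4–6 — 2 edges.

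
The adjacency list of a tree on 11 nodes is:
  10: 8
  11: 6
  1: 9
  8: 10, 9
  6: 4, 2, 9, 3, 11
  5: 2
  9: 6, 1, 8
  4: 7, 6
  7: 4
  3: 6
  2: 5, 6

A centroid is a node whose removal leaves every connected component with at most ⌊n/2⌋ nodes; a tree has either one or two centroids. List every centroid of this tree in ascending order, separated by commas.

Removing 6 splits the tree into components of sizes 4, 2, 2, 1, 1; the largest is 4 ≤ ⌊11/2⌋ = 5.
Every other node leaves some component of size > 5, so the centroid is unique.

6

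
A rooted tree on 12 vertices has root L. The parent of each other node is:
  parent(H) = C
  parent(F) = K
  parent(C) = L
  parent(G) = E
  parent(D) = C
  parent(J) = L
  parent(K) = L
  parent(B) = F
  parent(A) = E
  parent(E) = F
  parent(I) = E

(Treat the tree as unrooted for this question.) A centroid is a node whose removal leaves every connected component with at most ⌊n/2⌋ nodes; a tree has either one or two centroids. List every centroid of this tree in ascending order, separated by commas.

F, K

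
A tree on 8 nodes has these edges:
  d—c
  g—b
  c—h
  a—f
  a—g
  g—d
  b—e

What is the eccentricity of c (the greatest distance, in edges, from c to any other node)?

4

Distances from c peak at 4, attained at f (e also at distance 4).
c-d-g-a-f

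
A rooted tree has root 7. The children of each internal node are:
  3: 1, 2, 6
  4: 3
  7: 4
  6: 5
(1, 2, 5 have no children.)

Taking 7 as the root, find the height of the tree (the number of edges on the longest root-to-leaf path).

4

The longest root-to-leaf path is 7–4–3–6–5 (4 edges).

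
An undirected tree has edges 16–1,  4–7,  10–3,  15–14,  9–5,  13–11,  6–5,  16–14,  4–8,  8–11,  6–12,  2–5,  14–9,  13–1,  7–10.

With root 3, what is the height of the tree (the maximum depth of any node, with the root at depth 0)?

13

A deepest node is 12, reached by 3-10-7-4-8-11-13-1-16-14-9-5-6-12.
That path has 13 edges, so the height is 13.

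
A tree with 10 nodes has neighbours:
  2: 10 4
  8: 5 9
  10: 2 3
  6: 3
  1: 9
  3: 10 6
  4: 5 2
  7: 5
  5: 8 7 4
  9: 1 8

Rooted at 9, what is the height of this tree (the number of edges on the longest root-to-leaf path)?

7

6 sits deepest: 9 → 8 → 5 → 4 → 2 → 10 → 3 → 6 — 7 edges from the root.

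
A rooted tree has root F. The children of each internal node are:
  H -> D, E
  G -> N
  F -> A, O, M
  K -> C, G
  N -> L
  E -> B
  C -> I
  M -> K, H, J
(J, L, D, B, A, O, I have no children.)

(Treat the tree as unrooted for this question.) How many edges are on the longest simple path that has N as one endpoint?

Distances from N peak at 6, attained at B.
N–G–K–M–H–E–B

6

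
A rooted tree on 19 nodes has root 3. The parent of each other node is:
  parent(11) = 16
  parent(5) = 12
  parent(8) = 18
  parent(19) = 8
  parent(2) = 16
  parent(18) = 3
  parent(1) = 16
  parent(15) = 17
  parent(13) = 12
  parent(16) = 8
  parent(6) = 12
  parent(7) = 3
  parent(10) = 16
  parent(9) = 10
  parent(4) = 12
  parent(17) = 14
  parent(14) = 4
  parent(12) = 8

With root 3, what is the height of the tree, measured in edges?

7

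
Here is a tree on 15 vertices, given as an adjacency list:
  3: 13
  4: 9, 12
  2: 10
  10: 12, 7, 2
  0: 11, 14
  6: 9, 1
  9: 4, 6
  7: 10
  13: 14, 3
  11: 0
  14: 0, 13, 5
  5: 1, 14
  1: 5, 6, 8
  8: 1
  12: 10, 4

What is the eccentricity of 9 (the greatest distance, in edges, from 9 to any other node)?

Distances from 9 peak at 6, attained at 3 (11 also at distance 6).
9 – 6 – 1 – 5 – 14 – 13 – 3

6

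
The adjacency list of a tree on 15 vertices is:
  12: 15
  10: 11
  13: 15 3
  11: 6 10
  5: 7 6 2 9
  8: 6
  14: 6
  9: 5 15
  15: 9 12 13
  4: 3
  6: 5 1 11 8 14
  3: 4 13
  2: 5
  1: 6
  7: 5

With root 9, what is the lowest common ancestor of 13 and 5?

Ancestors of 13 (toward the root): 13, 15, 9.
Ancestors of 5: 5, 9.
The deepest node appearing in both lists is 9.

9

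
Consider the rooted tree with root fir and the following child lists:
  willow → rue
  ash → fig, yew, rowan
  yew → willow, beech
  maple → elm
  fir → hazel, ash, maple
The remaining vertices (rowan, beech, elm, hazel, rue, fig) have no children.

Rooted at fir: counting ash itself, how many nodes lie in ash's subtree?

ash's subtree: {ash, yew, rowan, fig, willow, beech, rue}, size 7.

7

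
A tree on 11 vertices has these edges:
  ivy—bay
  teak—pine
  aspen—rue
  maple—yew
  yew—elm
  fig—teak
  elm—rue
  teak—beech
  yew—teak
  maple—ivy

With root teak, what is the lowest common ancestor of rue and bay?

yew

Path rue→root: rue elm yew teak; path bay→root: bay ivy maple yew teak.
First common node: yew.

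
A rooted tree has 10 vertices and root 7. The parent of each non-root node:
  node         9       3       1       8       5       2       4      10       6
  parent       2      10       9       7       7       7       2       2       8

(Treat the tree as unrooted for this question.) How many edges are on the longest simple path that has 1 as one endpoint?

5

The node farthest from 1 is 6, via 1–9–2–7–8–6 — 5 edges.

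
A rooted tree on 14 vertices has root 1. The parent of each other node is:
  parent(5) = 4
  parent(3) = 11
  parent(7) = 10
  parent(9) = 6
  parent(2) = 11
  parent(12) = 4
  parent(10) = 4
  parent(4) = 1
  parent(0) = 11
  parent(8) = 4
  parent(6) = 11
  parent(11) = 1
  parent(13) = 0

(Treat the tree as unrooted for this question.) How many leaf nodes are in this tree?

8

Exactly 8 nodes have a single neighbour: 2, 3, 5, 7, 8, 9, 12, 13.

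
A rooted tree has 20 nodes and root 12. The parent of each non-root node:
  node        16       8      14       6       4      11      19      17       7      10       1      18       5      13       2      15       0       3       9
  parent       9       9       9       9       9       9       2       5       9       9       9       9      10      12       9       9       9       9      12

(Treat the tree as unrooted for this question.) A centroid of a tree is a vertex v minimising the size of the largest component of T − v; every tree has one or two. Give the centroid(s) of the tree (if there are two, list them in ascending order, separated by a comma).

9

Removing 9 splits the tree into components of sizes 3, 2, 2, 1, 1, 1, 1, 1, 1, 1, 1, 1, 1, 1, 1; the largest is 3 ≤ ⌊20/2⌋ = 10.
Every other node leaves some component of size > 10, so the centroid is unique.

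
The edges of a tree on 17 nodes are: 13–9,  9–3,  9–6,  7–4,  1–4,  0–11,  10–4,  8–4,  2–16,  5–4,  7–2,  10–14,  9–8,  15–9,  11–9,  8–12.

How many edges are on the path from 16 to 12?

5

Walking from 16: 16–2–7–4–8–12. Length 5.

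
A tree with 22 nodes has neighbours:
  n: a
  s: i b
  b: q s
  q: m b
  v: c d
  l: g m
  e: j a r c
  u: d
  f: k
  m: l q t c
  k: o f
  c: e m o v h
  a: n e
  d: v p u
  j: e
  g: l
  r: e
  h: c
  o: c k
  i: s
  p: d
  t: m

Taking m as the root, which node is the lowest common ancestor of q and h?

Path q→root: q m; path h→root: h c m.
First common node: m.

m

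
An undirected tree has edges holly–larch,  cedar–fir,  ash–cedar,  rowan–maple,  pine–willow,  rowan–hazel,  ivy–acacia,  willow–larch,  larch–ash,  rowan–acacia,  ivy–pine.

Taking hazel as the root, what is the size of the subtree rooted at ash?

ash's subtree: {ash, cedar, fir}, size 3.

3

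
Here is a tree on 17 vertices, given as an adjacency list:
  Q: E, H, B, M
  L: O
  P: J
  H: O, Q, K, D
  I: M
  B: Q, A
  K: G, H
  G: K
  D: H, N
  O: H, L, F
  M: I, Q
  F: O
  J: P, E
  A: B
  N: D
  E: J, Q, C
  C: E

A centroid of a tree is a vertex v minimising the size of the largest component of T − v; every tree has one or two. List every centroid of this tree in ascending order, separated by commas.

Q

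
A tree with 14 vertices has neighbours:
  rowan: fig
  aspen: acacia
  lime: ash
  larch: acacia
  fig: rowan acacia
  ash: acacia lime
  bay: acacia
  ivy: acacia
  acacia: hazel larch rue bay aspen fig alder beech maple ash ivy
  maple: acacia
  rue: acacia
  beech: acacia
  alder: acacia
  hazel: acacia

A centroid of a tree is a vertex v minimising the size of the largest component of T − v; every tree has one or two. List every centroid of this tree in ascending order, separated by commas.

Removing acacia splits the tree into components of sizes 2, 2, 1, 1, 1, 1, 1, 1, 1, 1, 1; the largest is 2 ≤ ⌊14/2⌋ = 7.
Every other node leaves some component of size > 7, so the centroid is unique.

acacia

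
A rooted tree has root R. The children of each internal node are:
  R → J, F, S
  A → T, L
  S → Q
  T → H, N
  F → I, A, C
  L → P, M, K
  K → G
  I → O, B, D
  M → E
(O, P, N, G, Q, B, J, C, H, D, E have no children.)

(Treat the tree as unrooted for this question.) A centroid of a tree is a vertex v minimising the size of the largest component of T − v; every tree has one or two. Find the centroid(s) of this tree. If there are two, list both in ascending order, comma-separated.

A, F

Delete A: the remaining components have sizes 10, 6, 3. Max 10 ≤ 10, so A is a centroid.
Its neighbour F also leaves a largest component of size 10, so both are centroids.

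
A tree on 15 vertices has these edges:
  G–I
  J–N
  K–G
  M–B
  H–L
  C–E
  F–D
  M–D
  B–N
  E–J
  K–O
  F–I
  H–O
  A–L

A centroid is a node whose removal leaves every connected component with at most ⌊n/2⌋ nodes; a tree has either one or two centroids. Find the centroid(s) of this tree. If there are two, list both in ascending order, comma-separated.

F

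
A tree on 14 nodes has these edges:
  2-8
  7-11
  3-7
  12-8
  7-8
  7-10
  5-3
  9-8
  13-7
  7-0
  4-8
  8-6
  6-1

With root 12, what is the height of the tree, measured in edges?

4

A deepest node is 5, reached by 12 → 8 → 7 → 3 → 5.
That path has 4 edges, so the height is 4.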